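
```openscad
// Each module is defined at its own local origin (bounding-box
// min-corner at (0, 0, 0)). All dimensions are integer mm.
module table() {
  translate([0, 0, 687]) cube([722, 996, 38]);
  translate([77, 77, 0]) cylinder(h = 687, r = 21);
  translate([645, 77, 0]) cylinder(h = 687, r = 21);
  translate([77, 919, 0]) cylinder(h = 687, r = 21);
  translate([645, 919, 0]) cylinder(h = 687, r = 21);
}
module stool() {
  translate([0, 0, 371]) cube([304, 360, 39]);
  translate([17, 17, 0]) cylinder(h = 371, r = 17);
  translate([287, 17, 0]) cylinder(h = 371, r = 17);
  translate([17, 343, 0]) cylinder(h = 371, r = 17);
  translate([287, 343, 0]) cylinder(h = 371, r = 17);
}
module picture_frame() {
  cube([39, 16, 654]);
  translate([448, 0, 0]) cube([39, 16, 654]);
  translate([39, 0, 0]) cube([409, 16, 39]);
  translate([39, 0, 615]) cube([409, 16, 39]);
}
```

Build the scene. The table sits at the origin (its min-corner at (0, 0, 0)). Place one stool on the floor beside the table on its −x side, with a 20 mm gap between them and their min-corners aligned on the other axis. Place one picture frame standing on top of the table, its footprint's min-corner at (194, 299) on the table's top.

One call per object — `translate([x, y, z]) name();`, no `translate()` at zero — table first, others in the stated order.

table();
translate([-324, 0, 0]) stool();
translate([194, 299, 725]) picture_frame();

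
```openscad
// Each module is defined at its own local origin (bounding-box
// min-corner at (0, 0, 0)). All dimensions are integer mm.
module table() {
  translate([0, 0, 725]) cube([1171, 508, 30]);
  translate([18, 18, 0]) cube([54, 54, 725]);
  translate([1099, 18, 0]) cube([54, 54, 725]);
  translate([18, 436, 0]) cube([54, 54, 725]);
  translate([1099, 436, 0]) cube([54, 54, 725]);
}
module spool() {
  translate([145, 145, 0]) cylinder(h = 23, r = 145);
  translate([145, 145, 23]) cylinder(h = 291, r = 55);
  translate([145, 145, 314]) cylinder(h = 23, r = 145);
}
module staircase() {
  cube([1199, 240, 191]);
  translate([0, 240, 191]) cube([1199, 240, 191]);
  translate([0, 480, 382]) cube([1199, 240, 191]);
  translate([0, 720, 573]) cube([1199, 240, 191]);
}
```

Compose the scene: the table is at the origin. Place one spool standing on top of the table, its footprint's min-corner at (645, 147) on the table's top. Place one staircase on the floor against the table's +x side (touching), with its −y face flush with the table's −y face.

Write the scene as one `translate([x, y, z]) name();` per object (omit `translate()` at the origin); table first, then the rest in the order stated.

table();
translate([645, 147, 755]) spool();
translate([1171, 0, 0]) staircase();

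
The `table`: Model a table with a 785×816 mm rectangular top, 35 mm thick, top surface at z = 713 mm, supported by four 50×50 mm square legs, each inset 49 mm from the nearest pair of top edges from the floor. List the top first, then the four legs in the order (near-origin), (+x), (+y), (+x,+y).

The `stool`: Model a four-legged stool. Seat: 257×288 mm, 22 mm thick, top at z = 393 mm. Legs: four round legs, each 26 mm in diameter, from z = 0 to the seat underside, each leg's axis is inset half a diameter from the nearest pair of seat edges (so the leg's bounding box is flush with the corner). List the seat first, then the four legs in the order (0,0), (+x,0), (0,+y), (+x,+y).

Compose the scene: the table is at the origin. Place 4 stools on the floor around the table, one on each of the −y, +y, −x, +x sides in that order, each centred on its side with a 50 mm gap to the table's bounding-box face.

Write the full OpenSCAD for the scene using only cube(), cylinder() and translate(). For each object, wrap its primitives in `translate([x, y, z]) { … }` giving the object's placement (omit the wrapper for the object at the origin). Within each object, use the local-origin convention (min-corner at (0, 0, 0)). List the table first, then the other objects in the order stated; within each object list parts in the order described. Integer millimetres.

translate([0, 0, 678]) cube([785, 816, 35]);
translate([49, 49, 0]) cube([50, 50, 678]);
translate([686, 49, 0]) cube([50, 50, 678]);
translate([49, 717, 0]) cube([50, 50, 678]);
translate([686, 717, 0]) cube([50, 50, 678]);
translate([264, -338, 0]) {
  translate([0, 0, 371]) cube([257, 288, 22]);
  translate([13, 13, 0]) cylinder(h = 371, r = 13);
  translate([244, 13, 0]) cylinder(h = 371, r = 13);
  translate([13, 275, 0]) cylinder(h = 371, r = 13);
  translate([244, 275, 0]) cylinder(h = 371, r = 13);
}
translate([264, 866, 0]) {
  translate([0, 0, 371]) cube([257, 288, 22]);
  translate([13, 13, 0]) cylinder(h = 371, r = 13);
  translate([244, 13, 0]) cylinder(h = 371, r = 13);
  translate([13, 275, 0]) cylinder(h = 371, r = 13);
  translate([244, 275, 0]) cylinder(h = 371, r = 13);
}
translate([-307, 264, 0]) {
  translate([0, 0, 371]) cube([257, 288, 22]);
  translate([13, 13, 0]) cylinder(h = 371, r = 13);
  translate([244, 13, 0]) cylinder(h = 371, r = 13);
  translate([13, 275, 0]) cylinder(h = 371, r = 13);
  translate([244, 275, 0]) cylinder(h = 371, r = 13);
}
translate([835, 264, 0]) {
  translate([0, 0, 371]) cube([257, 288, 22]);
  translate([13, 13, 0]) cylinder(h = 371, r = 13);
  translate([244, 13, 0]) cylinder(h = 371, r = 13);
  translate([13, 275, 0]) cylinder(h = 371, r = 13);
  translate([244, 275, 0]) cylinder(h = 371, r = 13);
}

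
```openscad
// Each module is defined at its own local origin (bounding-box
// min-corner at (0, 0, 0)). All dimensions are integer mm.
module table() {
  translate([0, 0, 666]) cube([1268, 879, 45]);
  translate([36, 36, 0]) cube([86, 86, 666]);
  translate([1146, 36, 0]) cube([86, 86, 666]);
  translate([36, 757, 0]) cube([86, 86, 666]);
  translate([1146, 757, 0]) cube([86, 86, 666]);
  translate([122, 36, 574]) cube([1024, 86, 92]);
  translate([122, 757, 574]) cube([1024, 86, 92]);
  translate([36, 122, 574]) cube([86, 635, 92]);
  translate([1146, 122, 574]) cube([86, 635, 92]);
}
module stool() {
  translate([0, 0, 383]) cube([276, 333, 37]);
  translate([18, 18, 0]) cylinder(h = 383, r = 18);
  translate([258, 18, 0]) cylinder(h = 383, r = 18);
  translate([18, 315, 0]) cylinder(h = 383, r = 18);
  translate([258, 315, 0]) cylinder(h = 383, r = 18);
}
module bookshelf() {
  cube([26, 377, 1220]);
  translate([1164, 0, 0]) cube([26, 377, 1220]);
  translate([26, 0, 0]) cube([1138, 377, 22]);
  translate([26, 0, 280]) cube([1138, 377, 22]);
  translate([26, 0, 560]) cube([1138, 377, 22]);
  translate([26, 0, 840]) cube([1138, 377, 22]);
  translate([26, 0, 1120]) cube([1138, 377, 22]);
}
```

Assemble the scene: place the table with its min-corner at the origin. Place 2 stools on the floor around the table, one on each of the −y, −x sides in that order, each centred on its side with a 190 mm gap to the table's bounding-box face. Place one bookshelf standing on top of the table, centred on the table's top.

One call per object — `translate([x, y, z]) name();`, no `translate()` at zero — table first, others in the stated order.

table();
translate([496, -523, 0]) stool();
translate([-466, 273, 0]) stool();
translate([39, 251, 711]) bookshelf();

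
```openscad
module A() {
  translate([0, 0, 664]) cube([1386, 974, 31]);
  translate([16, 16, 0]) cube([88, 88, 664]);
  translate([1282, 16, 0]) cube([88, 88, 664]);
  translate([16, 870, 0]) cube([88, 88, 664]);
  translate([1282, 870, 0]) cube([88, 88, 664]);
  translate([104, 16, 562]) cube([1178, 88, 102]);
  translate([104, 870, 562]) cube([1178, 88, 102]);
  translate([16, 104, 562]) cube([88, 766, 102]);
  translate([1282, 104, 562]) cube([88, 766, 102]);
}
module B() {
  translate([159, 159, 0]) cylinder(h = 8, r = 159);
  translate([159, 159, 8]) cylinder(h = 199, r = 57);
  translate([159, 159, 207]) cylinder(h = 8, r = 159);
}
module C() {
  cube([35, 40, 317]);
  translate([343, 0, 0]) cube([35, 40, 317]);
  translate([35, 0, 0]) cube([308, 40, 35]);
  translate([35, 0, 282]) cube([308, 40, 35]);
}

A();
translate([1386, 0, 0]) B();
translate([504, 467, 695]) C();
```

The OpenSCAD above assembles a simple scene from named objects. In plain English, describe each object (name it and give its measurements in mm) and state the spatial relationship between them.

A is a table: top 1386 mm (x) × 974 mm (y), 31 mm thick, upper face at z = 695 mm, on four 88×88 mm square legs, each inset 16 mm from the nearest pair of top edges, running from z = 0 to the bottom of the top. Four apron rails, 88 mm thick and 102 mm tall, run between adjacent legs with their top edges flush with the underside of the top and their outer faces flush with the legs' outer faces.

B is a spool: two coaxial disc flanges of radius 159 mm and thickness 8 mm, joined by a core cylinder of radius 57 mm and height 199 mm. The lower flange rests on z = 0 and the three cylinders share a vertical axis.

C is a picture frame with a 308×247 mm rectangular opening (x by z) and a uniform 35 mm border on every side. Frame depth is 40 mm along y. It is built from two vertical stiles running the full outside height and two horizontal rails spanning the gap between the stiles.

The spool is against the table's +x side, with their −y faces flush. The picture frame is on top of the table, centred.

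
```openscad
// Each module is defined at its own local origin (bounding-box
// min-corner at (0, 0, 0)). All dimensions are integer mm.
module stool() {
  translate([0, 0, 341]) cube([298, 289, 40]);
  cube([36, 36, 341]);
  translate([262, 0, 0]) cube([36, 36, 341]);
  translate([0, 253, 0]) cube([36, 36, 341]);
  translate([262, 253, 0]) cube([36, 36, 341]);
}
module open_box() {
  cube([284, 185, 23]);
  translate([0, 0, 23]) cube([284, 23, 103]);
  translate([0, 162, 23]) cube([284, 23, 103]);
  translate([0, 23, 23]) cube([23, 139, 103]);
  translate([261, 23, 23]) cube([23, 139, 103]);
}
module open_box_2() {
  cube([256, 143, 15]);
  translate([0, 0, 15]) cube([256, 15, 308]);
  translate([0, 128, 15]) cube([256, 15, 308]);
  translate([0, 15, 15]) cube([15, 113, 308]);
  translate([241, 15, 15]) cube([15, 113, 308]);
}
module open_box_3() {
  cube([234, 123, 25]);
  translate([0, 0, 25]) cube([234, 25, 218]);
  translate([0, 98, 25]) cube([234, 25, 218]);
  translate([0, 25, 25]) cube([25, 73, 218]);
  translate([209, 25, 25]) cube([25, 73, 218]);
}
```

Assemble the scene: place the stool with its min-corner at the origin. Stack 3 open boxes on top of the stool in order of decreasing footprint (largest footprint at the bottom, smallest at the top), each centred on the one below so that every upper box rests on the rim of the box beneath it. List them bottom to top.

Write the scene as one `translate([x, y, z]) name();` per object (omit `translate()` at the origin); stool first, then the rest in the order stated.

stool();
translate([7, 52, 381]) open_box();
translate([21, 73, 507]) open_box_2();
translate([32, 83, 830]) open_box_3();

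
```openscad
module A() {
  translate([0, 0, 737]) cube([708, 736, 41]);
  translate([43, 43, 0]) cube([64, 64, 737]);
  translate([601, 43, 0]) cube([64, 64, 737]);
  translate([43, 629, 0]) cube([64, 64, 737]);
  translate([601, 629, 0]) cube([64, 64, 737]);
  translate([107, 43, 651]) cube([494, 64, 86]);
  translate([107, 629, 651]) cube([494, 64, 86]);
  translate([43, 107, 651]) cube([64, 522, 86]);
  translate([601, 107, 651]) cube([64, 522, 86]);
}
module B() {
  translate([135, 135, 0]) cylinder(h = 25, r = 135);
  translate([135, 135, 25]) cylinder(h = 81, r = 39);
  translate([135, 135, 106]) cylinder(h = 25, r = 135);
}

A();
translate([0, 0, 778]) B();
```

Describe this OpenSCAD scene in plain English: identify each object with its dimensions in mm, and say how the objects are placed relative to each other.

A is a table: top 708 mm (x) × 736 mm (y), 41 mm thick, upper face at z = 778 mm, on four 64×64 mm square legs, each inset 43 mm from the nearest pair of top edges, running from z = 0 to the bottom of the top. Four apron rails, 64 mm thick and 86 mm tall, run between adjacent legs with their top edges flush with the underside of the top and their outer faces flush with the legs' outer faces.

B is a spool: two coaxial disc flanges of radius 135 mm and thickness 25 mm, joined by a core cylinder of radius 39 mm and height 81 mm. The lower flange rests on z = 0 and the three cylinders share a vertical axis.

The spool is on top of the table.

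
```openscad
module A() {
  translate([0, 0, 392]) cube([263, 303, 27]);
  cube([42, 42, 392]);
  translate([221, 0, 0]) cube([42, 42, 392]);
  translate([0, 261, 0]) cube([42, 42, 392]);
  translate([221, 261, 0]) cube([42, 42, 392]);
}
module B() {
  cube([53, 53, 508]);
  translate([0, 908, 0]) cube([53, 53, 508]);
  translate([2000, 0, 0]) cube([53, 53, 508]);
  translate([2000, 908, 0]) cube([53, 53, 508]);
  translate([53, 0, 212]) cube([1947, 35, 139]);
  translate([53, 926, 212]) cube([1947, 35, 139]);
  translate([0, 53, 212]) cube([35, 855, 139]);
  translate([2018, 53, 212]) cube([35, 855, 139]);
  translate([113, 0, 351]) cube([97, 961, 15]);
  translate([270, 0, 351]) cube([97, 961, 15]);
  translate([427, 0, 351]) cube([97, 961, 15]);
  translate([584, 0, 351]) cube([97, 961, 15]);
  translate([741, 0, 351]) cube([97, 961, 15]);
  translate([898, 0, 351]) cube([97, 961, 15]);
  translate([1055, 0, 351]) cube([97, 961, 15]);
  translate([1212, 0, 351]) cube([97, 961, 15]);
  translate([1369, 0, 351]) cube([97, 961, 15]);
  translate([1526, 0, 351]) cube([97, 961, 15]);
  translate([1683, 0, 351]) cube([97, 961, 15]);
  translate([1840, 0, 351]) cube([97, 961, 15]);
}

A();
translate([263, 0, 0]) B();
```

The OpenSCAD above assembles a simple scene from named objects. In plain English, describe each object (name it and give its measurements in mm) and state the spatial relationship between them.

A is a four-legged stool. The seat is a 263×303×27 mm slab whose top surface is at z = 419 mm; four square legs, each 42×42 mm in cross-section, run from the floor (z = 0) to the underside of the seat, each flush with a corner of the seat.

B is a bed frame 2053 mm long (x) by 961 mm wide (y). Four 53×53 mm corner posts, 508 mm tall, at the corners of the footprint. Four rails of 35 mm thickness and 139 mm height run between adjacent posts with their undersides at z = 212 mm, their outer faces flush with the outside of the frame (the two x-running rails run between the posts' inner faces; the two y-running rails run between the posts' inner faces). 12 slats, each 97 mm wide (x) and 15 mm thick, lie across the top of the two x-running rails, running the full 961 mm width of the frame in y; the slats are evenly spaced along x between the inner faces of the end posts with equal gaps (rounded down to the nearest mm) at the −x end and between each pair — any rounding remainder accumulates at the +x end.

The bed frame is against the stool's +x side, with their −y faces flush.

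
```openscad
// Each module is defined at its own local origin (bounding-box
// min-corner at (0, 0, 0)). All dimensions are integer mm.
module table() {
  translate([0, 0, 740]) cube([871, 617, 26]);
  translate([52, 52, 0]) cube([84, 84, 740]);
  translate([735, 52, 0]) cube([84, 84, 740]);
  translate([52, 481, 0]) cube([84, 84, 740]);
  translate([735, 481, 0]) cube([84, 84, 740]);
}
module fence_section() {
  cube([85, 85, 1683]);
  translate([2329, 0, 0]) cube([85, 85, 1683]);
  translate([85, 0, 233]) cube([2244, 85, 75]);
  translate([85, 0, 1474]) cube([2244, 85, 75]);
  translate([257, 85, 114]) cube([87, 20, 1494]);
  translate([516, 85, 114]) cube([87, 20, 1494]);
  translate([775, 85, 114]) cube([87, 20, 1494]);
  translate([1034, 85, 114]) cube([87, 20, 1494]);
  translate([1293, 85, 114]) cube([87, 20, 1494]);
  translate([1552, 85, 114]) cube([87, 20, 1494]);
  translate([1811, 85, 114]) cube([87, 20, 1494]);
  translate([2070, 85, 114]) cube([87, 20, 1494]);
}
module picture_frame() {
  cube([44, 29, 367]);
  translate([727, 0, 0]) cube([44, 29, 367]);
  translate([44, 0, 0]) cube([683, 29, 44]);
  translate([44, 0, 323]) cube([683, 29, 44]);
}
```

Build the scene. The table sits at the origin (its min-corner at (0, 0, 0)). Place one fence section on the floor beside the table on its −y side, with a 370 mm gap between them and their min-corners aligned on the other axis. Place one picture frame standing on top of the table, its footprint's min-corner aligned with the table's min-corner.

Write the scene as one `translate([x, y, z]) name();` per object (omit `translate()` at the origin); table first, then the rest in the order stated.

table();
translate([0, -475, 0]) fence_section();
translate([0, 0, 766]) picture_frame();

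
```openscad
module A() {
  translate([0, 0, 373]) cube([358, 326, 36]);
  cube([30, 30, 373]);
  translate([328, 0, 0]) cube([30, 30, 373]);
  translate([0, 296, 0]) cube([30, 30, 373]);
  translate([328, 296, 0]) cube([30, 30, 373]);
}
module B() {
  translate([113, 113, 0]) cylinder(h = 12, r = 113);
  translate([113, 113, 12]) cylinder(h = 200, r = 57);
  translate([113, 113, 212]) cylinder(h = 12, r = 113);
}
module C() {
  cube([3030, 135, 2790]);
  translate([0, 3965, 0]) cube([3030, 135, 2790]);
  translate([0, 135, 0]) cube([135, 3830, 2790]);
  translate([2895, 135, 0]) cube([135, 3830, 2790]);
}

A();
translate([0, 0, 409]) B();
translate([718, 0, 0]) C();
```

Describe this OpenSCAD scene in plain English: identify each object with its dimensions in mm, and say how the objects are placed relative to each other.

A is a four-legged stool. The seat is 358×326 mm, 36 mm thick, top at z = 409 mm. It stands on four square legs, each 30×30 mm in cross-section, from z = 0 to the seat underside, each flush with a corner of the seat.

B is a spool: two coaxial disc flanges of radius 113 mm and thickness 12 mm, joined by a core cylinder of radius 57 mm and height 200 mm. The lower flange rests on z = 0 and the three cylinders share a vertical axis.

C is the wall frame of a small rectangular building: four walls, each 2790 mm tall and 135 mm thick, enclosing a footprint 3030 mm (x) by 4100 mm (y) outside-to-outside, with no floor or roof. The front and back walls (the −y and +y sides) span the full width; the two side walls fit between them.

The spool is on top of the stool. The house frame is on the floor beside the stool on its +x side.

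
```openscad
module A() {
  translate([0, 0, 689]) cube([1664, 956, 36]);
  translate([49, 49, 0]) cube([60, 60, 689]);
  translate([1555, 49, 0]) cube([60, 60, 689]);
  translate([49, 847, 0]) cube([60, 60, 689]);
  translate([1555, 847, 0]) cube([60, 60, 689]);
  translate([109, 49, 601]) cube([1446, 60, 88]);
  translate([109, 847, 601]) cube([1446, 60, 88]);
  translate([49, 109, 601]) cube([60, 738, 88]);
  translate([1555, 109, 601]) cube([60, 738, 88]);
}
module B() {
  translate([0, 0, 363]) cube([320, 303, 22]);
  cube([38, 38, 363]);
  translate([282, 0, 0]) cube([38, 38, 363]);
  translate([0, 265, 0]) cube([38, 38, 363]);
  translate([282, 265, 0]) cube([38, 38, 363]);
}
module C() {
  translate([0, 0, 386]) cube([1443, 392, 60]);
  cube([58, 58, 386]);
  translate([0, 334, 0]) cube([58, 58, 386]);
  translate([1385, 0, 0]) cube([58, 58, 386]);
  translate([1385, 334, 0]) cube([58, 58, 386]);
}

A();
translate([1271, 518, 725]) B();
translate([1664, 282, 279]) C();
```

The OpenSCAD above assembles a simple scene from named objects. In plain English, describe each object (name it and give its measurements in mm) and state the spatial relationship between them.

A is a table: top 1664 mm (x) × 956 mm (y), 36 mm thick, upper face at z = 725 mm, on four 60×60 mm square legs, each inset 49 mm from the nearest pair of top edges, running from z = 0 to the bottom of the top. Four apron rails, 60 mm thick and 88 mm tall, run between adjacent legs with their top edges flush with the underside of the top and their outer faces flush with the legs' outer faces.

B is a four-legged stool. The seat is 320×303 mm, 22 mm thick, top at z = 385 mm. It stands on four square legs, each 38×38 mm in cross-section, from z = 0 to the seat underside, each flush with a corner of the seat.

C is a bench: a 1443×392 mm seat slab, 60 mm thick, top at z = 446 mm, on four 58×58 mm square legs flush with the seat corners and standing on z = 0.

The stool is on top of the table. The bench is beside the table with their tops flush at z = 725.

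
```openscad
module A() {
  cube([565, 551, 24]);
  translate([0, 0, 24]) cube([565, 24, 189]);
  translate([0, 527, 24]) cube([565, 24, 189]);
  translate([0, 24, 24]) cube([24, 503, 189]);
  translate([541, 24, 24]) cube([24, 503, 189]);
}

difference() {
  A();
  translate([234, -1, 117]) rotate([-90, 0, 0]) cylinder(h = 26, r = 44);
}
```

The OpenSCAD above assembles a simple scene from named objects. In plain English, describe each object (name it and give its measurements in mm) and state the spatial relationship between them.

A is an open storage box with external size 565×551×213 mm and wall thickness 24 mm (the base is also 24 mm thick). The base covers the whole footprint; the four walls stand on the base, with the y-facing walls full-width and the x-facing walls fitting between their inner faces.

The open box has a circular hole of radius 44 mm through its front wall, centred at (x = 234, z = 117).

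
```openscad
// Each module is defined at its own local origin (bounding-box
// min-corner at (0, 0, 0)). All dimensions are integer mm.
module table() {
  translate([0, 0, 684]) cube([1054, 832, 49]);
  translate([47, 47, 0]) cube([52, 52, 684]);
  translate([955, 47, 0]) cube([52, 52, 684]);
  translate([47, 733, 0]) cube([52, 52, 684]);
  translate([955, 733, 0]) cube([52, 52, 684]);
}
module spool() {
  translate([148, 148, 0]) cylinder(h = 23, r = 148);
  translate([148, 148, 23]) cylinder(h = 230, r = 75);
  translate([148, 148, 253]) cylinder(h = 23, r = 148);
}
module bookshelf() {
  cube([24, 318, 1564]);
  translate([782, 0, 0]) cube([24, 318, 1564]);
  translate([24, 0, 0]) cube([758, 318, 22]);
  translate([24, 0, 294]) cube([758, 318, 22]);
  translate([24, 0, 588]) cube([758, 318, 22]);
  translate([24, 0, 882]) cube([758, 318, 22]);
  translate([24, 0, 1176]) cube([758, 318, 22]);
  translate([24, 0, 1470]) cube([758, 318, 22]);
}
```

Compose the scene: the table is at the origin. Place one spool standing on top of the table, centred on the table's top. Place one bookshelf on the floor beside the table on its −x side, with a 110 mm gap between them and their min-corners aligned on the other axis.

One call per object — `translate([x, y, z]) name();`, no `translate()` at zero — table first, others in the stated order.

table();
translate([379, 268, 733]) spool();
translate([-916, 0, 0]) bookshelf();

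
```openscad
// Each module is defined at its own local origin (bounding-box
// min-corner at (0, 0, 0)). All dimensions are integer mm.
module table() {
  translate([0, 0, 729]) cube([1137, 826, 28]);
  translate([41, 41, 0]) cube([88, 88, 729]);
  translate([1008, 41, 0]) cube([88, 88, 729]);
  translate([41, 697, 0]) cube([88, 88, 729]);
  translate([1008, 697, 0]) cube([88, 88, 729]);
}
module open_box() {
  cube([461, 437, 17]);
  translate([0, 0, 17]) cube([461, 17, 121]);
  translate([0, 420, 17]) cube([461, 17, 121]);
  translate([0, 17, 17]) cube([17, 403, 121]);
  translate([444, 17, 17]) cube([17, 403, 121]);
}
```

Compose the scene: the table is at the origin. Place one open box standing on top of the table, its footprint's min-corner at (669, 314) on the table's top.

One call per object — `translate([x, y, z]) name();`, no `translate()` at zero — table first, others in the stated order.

table();
translate([669, 314, 757]) open_box();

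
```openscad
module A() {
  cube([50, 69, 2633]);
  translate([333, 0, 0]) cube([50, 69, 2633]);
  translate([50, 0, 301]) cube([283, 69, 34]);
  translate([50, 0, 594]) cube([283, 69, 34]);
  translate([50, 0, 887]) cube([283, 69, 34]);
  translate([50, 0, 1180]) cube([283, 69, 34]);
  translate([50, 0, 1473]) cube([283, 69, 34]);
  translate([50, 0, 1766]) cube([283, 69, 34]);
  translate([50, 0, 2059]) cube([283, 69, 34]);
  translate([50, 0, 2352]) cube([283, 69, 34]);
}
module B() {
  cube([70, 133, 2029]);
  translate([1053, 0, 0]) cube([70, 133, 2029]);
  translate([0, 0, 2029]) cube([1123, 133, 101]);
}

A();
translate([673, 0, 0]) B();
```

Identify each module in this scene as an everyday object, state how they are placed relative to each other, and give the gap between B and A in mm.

The door frame's nearest face is 290 mm from the ladder's +x face.

A is a ladder. B is a door frame. The door frame is on the floor beside the ladder on its +x side. The gap between the door frame and the ladder is 290 mm.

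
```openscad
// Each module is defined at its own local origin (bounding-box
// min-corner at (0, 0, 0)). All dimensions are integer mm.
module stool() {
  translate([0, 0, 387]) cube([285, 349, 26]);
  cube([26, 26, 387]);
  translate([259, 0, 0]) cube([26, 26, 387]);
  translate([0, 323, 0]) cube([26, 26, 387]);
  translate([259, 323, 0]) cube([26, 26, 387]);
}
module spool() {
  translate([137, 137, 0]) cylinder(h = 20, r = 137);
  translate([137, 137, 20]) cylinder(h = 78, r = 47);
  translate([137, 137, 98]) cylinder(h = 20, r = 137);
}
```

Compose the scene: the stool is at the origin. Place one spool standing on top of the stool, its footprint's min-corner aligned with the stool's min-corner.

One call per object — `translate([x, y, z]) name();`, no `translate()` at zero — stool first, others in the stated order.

stool();
translate([0, 0, 413]) spool();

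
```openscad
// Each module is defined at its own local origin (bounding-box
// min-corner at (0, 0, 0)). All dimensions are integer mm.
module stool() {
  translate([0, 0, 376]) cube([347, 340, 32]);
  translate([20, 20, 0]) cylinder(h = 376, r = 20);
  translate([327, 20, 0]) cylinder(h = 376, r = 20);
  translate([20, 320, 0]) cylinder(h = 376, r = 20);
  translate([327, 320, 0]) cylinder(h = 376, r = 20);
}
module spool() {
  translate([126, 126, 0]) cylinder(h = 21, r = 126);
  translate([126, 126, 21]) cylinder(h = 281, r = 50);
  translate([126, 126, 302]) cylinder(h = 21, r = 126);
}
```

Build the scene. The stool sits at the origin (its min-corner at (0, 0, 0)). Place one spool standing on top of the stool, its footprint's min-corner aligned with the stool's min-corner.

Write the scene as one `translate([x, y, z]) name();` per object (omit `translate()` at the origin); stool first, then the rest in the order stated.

stool();
translate([0, 0, 408]) spool();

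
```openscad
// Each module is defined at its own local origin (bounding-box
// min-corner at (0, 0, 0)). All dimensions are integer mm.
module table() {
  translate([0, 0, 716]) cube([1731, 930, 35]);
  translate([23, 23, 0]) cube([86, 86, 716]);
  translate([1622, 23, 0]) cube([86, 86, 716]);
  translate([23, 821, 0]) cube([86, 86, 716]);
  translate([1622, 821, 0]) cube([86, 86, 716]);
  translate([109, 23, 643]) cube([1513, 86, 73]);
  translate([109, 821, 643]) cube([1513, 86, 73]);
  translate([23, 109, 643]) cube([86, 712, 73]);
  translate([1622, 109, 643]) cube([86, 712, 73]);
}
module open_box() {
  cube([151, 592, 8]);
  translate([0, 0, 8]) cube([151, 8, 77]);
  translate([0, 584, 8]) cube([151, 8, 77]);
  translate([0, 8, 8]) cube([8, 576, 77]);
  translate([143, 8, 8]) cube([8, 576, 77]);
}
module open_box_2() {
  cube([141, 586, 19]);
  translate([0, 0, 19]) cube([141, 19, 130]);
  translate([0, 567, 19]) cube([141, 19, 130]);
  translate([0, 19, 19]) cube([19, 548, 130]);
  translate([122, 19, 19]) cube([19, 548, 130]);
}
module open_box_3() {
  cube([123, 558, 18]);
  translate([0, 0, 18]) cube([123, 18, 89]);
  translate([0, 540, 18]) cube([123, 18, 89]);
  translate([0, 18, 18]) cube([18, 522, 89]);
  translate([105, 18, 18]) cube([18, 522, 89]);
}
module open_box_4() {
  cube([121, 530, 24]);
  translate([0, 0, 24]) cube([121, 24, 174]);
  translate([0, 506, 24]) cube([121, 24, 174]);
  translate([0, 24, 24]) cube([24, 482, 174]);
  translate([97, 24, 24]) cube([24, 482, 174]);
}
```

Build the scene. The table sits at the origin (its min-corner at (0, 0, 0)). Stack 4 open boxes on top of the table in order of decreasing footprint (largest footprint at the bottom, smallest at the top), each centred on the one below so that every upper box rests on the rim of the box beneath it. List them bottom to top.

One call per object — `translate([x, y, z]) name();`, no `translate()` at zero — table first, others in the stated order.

table();
translate([790, 169, 751]) open_box();
translate([795, 172, 836]) open_box_2();
translate([804, 186, 985]) open_box_3();
translate([805, 200, 1092]) open_box_4();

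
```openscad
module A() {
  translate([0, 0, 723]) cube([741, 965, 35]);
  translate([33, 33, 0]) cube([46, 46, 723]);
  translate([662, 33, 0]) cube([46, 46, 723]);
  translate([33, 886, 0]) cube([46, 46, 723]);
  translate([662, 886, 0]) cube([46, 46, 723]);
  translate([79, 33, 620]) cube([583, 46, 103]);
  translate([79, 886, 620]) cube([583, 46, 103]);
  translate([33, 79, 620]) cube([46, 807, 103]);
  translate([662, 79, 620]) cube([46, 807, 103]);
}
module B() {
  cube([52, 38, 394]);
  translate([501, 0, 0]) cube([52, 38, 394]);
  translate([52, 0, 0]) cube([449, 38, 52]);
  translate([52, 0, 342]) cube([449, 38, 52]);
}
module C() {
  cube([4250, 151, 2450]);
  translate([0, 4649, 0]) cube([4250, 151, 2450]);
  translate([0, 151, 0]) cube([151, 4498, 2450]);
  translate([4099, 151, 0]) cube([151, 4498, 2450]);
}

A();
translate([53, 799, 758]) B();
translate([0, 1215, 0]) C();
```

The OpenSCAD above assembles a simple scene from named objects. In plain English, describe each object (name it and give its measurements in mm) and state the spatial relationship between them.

A is a table with a 741×965 mm rectangular top, 35 mm thick, top surface at z = 758 mm, supported by four 46×46 mm square legs, each inset 33 mm from the nearest pair of top edges, running from the floor. Four apron rails, 46 mm thick and 103 mm tall, run between adjacent legs with their top edges flush with the underside of the top and their outer faces flush with the legs' outer faces.

B is a picture frame with a 449×290 mm rectangular opening (x by z) and a uniform 52 mm border on every side. Frame depth is 38 mm along y. It is built from two vertical stiles running the full outside height and two horizontal rails spanning the gap between the stiles.

C is the wall frame of a small rectangular building: four walls, each 2450 mm tall and 151 mm thick, enclosing a footprint 4250 mm (x) by 4800 mm (y) outside-to-outside, with no floor or roof. The front and back walls (the −y and +y sides) span the full width; the two side walls fit between them.

The picture frame is on top of the table. The house frame is on the floor beside the table on its +y side.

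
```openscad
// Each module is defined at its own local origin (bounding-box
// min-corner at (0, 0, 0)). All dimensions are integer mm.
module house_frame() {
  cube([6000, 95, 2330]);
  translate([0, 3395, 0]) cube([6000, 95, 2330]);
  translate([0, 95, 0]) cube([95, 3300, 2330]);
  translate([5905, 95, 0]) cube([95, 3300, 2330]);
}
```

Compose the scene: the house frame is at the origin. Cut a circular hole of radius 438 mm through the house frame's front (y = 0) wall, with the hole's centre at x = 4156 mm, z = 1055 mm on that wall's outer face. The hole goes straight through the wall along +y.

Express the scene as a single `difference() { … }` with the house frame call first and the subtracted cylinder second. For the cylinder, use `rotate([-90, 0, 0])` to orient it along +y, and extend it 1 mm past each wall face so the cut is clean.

difference() {
  house_frame();
  translate([4156, -1, 1055]) rotate([-90, 0, 0]) cylinder(h = 97, r = 438);
}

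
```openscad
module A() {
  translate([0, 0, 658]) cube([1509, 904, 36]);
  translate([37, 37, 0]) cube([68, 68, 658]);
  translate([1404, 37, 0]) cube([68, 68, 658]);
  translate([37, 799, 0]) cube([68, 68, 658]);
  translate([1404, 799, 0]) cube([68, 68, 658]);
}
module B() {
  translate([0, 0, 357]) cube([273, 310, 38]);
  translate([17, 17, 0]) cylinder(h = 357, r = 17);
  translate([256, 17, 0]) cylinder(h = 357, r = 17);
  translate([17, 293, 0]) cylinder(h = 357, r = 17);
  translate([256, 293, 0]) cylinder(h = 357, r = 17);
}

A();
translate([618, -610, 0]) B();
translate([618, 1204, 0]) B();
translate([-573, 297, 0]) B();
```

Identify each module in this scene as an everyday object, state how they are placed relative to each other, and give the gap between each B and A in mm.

A is a table. B is a stool. Three stools sit around the table at the −y, +y, −x sides. The gap between each stool and the table is 300 mm.

Each stool's nearest face is 300 mm from the table's bounding box.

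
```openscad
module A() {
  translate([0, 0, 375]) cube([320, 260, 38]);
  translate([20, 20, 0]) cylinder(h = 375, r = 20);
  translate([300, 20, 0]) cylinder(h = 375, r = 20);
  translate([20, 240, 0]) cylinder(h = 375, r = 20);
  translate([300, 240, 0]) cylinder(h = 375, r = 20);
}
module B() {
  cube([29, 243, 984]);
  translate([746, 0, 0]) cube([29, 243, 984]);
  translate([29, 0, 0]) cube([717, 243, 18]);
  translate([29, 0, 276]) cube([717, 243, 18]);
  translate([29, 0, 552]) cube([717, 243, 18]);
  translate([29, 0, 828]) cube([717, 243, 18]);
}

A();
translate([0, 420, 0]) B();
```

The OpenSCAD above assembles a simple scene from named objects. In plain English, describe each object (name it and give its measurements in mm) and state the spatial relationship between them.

A is a four-legged stool. The seat is a 320×260×38 mm slab whose top surface is at z = 413 mm; four round legs, each 40 mm in diameter, run from the floor (z = 0) to the underside of the seat, each leg's axis is inset half a diameter from the nearest pair of seat edges (so the leg's bounding box is flush with the corner).

B is an open bookshelf. Two side panels, each 29 mm thick, 243 mm deep and 984 mm tall, stand 775 mm apart (outside-to-outside). Between them sit 4 shelves, each 18 mm thick and 243 mm deep, spanning the full gap between the sides. The bottom shelf rests on the floor (its underside at z = 0) and the clear gap between one shelf's top and the next shelf's underside is 258 mm.

The bookshelf is on the floor beside the stool on its +y side.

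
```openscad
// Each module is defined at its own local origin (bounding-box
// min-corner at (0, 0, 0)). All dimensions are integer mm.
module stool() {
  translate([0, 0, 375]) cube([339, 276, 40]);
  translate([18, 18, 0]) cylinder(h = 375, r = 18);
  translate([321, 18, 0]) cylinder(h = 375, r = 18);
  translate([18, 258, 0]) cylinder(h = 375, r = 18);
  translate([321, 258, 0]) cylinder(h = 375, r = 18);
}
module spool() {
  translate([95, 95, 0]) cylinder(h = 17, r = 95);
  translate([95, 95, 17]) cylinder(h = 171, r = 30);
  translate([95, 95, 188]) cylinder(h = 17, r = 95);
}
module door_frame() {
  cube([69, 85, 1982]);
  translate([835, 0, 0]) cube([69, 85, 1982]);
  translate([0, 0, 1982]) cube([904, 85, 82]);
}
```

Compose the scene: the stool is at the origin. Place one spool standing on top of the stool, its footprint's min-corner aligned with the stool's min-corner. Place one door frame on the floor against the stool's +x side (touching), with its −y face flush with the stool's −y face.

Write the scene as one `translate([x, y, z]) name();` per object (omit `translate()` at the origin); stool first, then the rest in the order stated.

stool();
translate([0, 0, 415]) spool();
translate([339, 0, 0]) door_frame();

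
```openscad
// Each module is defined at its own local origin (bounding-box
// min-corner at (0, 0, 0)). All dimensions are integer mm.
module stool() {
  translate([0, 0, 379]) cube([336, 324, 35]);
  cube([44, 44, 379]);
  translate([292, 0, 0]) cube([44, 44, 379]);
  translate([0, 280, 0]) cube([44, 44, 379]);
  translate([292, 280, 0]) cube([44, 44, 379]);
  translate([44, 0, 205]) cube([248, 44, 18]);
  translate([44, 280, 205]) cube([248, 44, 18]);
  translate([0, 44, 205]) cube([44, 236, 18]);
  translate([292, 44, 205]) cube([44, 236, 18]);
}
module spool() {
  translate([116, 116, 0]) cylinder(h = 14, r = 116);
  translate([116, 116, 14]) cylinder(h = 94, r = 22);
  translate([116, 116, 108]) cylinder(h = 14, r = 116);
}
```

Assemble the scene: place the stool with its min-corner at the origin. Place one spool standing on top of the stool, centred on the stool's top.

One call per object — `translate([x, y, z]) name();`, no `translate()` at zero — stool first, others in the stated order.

stool();
translate([52, 46, 414]) spool();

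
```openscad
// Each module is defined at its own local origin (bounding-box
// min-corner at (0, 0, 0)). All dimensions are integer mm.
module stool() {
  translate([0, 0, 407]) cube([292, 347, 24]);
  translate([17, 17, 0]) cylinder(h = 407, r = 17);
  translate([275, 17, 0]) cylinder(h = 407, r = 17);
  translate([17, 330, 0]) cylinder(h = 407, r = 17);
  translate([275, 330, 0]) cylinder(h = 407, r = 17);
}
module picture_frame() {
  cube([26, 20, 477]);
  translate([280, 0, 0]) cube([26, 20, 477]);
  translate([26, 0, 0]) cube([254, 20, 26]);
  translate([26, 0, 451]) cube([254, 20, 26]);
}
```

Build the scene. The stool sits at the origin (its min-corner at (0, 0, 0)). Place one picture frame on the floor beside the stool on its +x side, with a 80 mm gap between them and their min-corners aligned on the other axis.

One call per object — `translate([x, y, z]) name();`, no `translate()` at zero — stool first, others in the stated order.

stool();
translate([372, 0, 0]) picture_frame();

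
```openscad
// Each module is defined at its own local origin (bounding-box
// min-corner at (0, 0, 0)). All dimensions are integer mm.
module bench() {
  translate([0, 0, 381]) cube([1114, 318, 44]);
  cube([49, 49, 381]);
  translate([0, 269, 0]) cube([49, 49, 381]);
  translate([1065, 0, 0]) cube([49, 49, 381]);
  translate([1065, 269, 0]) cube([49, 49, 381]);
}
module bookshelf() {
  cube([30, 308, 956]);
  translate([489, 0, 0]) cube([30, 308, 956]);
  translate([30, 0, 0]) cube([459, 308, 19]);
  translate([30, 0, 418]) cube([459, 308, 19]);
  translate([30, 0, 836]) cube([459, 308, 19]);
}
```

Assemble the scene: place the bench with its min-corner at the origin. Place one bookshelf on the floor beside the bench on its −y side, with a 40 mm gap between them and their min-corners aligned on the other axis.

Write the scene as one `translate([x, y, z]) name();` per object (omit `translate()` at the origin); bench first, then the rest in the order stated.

bench();
translate([0, -348, 0]) bookshelf();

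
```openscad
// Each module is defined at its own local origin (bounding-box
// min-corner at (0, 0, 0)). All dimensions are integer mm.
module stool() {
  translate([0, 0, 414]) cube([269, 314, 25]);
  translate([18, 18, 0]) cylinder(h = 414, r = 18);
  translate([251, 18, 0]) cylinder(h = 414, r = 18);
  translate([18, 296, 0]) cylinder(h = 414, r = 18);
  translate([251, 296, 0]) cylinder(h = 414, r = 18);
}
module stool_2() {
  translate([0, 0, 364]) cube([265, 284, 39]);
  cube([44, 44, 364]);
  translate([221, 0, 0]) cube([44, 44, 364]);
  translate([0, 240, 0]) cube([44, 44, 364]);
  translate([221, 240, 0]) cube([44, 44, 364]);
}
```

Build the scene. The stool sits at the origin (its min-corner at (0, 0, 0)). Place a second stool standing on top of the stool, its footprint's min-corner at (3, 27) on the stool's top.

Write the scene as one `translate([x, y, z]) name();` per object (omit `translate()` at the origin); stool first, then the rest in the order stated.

stool();
translate([3, 27, 439]) stool_2();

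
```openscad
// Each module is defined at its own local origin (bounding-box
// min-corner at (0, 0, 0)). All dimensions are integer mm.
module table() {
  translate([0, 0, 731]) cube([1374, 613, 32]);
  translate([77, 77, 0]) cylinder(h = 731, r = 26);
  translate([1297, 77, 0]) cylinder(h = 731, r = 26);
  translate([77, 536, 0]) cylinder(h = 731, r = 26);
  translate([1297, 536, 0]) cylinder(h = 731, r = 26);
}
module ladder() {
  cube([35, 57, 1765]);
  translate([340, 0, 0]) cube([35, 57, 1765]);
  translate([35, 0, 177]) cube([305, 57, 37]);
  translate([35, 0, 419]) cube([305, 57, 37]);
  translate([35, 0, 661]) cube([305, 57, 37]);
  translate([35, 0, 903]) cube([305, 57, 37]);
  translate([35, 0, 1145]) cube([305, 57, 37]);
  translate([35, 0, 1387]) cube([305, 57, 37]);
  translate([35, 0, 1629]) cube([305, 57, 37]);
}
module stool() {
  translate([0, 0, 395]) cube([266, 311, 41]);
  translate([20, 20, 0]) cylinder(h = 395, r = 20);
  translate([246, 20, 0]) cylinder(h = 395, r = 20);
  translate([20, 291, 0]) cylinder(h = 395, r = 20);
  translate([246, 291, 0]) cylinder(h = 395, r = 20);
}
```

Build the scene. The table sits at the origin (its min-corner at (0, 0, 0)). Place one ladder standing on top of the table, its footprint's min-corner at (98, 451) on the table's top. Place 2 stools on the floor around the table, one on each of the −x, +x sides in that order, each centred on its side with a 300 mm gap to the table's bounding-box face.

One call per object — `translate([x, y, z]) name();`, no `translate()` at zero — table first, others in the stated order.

table();
translate([98, 451, 763]) ladder();
translate([-566, 151, 0]) stool();
translate([1674, 151, 0]) stool();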